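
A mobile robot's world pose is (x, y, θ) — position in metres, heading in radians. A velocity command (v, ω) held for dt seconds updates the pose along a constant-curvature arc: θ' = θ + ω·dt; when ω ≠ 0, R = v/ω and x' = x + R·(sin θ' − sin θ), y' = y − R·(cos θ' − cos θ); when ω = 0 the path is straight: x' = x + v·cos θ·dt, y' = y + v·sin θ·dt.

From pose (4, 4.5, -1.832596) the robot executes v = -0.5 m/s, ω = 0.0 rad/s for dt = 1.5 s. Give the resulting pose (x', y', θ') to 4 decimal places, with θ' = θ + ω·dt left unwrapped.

θ' = -1.8326 + 0.0·1.5 = -1.8326
ω = 0 → straight: x' = 4 + -0.5·cos(-1.8326)·1.5 = 4.1941
y' = 4.5 + -0.5·sin(-1.8326)·1.5 = 5.2244

(4.1941, 5.2244, -1.8326)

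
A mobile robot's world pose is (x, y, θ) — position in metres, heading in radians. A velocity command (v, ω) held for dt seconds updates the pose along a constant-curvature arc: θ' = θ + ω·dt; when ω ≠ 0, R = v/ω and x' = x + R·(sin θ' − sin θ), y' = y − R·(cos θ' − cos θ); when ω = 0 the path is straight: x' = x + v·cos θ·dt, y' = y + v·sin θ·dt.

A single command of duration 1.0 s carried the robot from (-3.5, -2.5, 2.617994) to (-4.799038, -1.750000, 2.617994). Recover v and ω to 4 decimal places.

Δθ = 2.617994 − 2.617994 = 0.000000
ω = Δθ/dt = 0.000000/1.0 = 0.0000
ω = 0 → v = (Δx·cos θ + Δy·sin θ)/dt = 1.5000

v = 1.5000, ω = 0.0000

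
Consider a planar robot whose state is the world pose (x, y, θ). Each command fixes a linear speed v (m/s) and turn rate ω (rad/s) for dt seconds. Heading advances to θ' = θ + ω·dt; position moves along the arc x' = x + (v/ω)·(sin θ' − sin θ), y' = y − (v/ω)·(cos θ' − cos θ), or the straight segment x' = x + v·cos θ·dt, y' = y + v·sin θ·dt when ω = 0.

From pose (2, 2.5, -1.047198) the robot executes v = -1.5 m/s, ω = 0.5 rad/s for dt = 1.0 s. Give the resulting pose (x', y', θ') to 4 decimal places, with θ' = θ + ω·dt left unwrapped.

θ' = -1.0472 + 0.5·1.0 = -0.5472
R = v/ω = -1.5/0.5 = -3.0000
x' = 2 + -3.0000·(sin -0.5472 − sin -1.0472) = 0.9628
y' = 2.5 − -3.0000·(cos -0.5472 − cos -1.0472) = 3.5620

(0.9628, 3.5620, -0.5472)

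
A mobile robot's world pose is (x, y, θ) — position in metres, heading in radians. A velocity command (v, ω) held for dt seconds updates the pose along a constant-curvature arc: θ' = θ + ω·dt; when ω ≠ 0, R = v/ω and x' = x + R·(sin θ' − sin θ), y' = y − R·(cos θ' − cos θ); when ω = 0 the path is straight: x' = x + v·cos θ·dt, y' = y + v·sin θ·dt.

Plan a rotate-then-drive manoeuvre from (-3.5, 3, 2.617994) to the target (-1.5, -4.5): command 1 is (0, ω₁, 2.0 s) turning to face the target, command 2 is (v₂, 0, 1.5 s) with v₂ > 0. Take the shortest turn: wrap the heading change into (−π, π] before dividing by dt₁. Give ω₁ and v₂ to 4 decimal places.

heading to target = atan2(-4.5−3, -1.5−-3.5) = -1.3102
Δθ = wrap(-1.3102 − 2.6180) = 2.3550; ω₁ = Δθ/dt₁ = 1.1775
distance = √((-1.5−-3.5)² + (-4.5−3)²) = 7.7621; v₂ = distance/dt₂ = 5.1747

ω₁ = 1.1775, v₂ = 5.1747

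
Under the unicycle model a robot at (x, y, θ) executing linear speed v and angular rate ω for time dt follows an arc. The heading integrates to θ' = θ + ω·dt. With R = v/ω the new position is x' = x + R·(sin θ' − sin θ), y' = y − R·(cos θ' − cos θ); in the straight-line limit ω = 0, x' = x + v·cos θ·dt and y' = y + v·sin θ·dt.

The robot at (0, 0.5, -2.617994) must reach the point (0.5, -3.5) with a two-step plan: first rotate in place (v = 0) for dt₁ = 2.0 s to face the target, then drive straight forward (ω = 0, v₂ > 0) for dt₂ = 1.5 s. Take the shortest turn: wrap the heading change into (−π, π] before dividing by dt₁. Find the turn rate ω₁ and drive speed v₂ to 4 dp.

ω₁ = 0.5858, v₂ = 2.6874

heading to target = atan2(-3.5−0.5, 0.5−0) = -1.4464
Δθ = wrap(-1.4464 − -2.6180) = 1.1716; ω₁ = Δθ/dt₁ = 0.5858
distance = √((0.5−0)² + (-3.5−0.5)²) = 4.0311; v₂ = distance/dt₂ = 2.6874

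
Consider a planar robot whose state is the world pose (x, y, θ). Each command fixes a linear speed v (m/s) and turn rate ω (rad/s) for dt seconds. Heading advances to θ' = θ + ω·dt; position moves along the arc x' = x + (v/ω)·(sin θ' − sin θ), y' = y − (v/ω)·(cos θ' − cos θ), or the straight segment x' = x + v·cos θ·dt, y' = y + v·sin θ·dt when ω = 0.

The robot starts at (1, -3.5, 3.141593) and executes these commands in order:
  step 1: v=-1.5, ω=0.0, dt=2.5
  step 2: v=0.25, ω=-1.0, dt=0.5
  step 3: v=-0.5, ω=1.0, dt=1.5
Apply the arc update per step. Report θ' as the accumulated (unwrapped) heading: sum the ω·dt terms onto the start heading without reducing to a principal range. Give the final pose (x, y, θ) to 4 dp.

step 1: θ'=3.1416 (straight) → pose (4.7500, -3.5000, 3.1416)
step 2: θ'=2.6416 (R=-0.2500) → pose (4.6301, -3.4694, 2.6416)
step 3: θ'=4.1416 (R=-0.5000) → pose (5.2906, -3.3008, 4.1416)

(5.2906, -3.3008, 4.1416)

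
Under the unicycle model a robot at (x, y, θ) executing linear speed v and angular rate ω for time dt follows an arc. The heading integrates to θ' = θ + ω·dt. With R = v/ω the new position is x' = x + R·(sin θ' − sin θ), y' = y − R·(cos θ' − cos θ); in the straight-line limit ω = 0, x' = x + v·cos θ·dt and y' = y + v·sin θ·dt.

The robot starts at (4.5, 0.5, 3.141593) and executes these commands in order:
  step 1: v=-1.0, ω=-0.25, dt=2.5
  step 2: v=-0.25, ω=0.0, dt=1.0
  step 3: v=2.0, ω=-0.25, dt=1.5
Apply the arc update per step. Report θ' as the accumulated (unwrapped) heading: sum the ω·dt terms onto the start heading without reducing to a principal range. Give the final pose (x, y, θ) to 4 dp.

step 1: θ'=2.5166 (R=4.0000) → pose (6.8404, -0.2561, 2.5166)
step 2: θ'=2.5166 (straight) → pose (7.0431, -0.4024, 2.5166)
step 3: θ'=2.1416 (R=-8.0000) → pose (4.9921, 1.7629, 2.1416)

(4.9921, 1.7629, 2.1416)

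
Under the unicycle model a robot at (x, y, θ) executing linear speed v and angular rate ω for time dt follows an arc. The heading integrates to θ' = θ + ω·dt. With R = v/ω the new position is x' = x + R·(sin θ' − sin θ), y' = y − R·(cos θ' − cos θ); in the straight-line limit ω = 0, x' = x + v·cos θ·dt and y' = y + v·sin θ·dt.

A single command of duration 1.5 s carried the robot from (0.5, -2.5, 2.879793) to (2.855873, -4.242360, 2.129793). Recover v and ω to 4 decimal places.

Δθ = 2.129793 − 2.879793 = -0.750000
ω = Δθ/dt = -0.750000/1.5 = -0.5000
R = Δx/(sin θ' − sin θ) = 4.0000
v = R·ω = 4.0000·-0.5000 = -2.0000

v = -2.0000, ω = -0.5000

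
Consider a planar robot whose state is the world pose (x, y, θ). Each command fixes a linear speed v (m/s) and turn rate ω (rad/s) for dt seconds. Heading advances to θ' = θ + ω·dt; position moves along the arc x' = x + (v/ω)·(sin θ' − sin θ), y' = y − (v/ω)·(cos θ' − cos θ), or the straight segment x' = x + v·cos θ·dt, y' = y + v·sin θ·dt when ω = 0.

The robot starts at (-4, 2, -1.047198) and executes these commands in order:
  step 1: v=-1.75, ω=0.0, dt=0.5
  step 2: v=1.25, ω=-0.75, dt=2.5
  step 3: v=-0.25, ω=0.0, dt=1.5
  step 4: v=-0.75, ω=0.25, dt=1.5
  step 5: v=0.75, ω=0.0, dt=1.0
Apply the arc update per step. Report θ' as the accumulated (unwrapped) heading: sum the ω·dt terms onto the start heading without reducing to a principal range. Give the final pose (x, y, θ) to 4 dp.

step 1: θ'=-1.0472 (straight) → pose (-4.4375, 2.7578, -1.0472)
step 2: θ'=-2.9222 (R=-1.6667) → pose (-5.5181, 0.2977, -2.9222)
step 3: θ'=-2.9222 (straight) → pose (-5.1521, 0.3793, -2.9222)
step 4: θ'=-2.5472 (R=-3.0000) → pose (-4.1250, 0.8220, -2.5472)
step 5: θ'=-2.5472 (straight) → pose (-4.7464, 0.4020, -2.5472)

(-4.7464, 0.4020, -2.5472)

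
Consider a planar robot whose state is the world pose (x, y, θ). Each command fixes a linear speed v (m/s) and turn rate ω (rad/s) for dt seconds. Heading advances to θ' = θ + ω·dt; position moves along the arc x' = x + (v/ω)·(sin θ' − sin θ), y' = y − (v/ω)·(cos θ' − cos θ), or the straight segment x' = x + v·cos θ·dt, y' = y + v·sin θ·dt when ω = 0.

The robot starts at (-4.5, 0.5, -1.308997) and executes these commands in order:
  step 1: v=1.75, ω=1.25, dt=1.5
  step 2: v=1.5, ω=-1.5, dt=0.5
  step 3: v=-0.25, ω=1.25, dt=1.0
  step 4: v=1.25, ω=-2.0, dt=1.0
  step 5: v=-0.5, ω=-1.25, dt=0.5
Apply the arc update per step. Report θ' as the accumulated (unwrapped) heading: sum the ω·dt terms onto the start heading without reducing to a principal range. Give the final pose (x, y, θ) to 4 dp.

step 1: θ'=0.5660 (R=1.4000) → pose (-2.3969, -0.3193, 0.5660)
step 2: θ'=-0.1840 (R=-1.0000) → pose (-1.6777, -0.1803, -0.1840)
step 3: θ'=1.0660 (R=-0.2000) → pose (-1.8894, -0.2802, 1.0660)
step 4: θ'=-0.9340 (R=-0.6250) → pose (-0.8398, -0.2108, -0.9340)
step 5: θ'=-1.5590 (R=0.4000) → pose (-0.9182, 0.0223, -1.5590)

(-0.9182, 0.0223, -1.5590)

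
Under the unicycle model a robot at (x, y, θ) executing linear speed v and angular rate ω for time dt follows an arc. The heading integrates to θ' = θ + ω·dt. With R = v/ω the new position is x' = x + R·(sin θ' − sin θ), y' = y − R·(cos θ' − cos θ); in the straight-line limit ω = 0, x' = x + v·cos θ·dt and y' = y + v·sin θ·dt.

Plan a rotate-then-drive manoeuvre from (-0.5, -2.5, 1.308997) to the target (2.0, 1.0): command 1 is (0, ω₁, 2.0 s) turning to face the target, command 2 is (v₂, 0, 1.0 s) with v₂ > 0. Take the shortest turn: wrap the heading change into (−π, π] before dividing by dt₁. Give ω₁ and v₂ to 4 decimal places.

ω₁ = -0.1792, v₂ = 4.3012

heading to target = atan2(1−-2.5, 2−-0.5) = 0.9505
Δθ = wrap(0.9505 − 1.3090) = -0.3585; ω₁ = Δθ/dt₁ = -0.1792
distance = √((2−-0.5)² + (1−-2.5)²) = 4.3012; v₂ = distance/dt₂ = 4.3012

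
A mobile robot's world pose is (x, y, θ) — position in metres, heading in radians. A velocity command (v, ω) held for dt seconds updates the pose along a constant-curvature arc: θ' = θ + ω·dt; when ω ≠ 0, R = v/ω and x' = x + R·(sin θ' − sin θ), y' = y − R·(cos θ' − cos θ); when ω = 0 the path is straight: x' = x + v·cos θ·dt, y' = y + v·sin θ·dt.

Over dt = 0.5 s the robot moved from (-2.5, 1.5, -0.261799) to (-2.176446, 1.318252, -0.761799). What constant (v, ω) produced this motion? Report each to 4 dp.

Δθ = -0.761799 − -0.261799 = -0.500000
ω = Δθ/dt = -0.500000/0.5 = -1.0000
R = Δx/(sin θ' − sin θ) = -0.7500
v = R·ω = -0.7500·-1.0000 = 0.7500

v = 0.7500, ω = -1.0000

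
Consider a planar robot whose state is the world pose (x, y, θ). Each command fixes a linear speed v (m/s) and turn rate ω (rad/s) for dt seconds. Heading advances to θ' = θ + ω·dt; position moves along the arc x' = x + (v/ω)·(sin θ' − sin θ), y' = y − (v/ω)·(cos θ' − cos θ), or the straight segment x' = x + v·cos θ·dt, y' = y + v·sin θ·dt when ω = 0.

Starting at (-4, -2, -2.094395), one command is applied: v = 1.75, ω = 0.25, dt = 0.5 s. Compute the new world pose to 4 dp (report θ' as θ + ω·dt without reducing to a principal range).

(-4.3891, -2.7831, -1.9694)

θ' = -2.0944 + 0.25·0.5 = -1.9694
R = v/ω = 1.75/0.25 = 7.0000
x' = -4 + 7.0000·(sin -1.9694 − sin -2.0944) = -4.3891
y' = -2 − 7.0000·(cos -1.9694 − cos -2.0944) = -2.7831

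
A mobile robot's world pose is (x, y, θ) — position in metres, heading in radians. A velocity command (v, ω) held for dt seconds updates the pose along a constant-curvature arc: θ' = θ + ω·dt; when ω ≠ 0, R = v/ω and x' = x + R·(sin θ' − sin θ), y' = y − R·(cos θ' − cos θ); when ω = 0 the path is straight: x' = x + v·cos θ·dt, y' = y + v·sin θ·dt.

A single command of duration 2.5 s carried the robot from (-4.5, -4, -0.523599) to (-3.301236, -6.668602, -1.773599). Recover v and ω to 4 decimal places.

Δθ = -1.773599 − -0.523599 = -1.250000
ω = Δθ/dt = -1.250000/2.5 = -0.5000
R = −Δy/(cos θ' − cos θ) = -2.5000
v = R·ω = -2.5000·-0.5000 = 1.2500

v = 1.2500, ω = -0.5000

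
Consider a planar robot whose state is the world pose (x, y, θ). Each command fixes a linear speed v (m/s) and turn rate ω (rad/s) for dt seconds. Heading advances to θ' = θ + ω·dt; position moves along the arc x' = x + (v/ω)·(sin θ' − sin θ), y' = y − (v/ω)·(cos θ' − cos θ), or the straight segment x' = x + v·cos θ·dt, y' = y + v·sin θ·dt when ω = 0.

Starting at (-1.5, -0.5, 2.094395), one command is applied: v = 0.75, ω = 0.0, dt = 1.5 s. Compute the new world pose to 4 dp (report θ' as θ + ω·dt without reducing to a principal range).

(-2.0625, 0.4743, 2.0944)

θ' = 2.0944 + 0.0·1.5 = 2.0944
ω = 0 → straight: x' = -1.5 + 0.75·cos(2.0944)·1.5 = -2.0625
y' = -0.5 + 0.75·sin(2.0944)·1.5 = 0.4743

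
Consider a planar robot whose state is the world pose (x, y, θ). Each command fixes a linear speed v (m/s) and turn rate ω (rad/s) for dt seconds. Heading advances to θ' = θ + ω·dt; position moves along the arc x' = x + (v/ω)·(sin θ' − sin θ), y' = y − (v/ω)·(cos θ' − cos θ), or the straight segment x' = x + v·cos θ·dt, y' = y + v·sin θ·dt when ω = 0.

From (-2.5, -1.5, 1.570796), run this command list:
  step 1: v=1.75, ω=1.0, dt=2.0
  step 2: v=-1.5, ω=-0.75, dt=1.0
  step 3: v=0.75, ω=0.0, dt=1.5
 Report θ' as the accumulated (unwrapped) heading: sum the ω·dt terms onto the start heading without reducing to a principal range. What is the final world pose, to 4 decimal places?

(-4.5829, 0.5254, 2.8208)

step 1: θ'=3.5708 (R=1.7500) → pose (-4.9783, 0.0913, 3.5708)
step 2: θ'=2.8208 (R=2.0000) → pose (-3.5153, 0.1706, 2.8208)
step 3: θ'=2.8208 (straight) → pose (-4.5829, 0.5254, 2.8208)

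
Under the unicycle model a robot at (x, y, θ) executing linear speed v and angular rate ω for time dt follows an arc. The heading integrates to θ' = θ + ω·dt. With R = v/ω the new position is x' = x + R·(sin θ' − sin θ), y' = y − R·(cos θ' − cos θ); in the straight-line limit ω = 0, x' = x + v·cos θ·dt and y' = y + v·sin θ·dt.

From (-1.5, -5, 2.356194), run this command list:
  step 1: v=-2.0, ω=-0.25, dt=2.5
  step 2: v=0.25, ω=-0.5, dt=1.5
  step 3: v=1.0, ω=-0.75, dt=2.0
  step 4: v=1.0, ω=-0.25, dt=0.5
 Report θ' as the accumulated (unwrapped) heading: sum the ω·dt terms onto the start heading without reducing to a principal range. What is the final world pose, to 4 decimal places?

step 1: θ'=1.7312 (R=8.0000) → pose (0.7405, -9.3792, 1.7312)
step 2: θ'=0.9812 (R=-0.5000) → pose (0.8185, -9.0213, 0.9812)
step 3: θ'=-0.5188 (R=-1.3333) → pose (2.5878, -8.6048, -0.5188)
step 4: θ'=-0.6438 (R=-4.0000) → pose (3.0054, -8.8792, -0.6438)

(3.0054, -8.8792, -0.6438)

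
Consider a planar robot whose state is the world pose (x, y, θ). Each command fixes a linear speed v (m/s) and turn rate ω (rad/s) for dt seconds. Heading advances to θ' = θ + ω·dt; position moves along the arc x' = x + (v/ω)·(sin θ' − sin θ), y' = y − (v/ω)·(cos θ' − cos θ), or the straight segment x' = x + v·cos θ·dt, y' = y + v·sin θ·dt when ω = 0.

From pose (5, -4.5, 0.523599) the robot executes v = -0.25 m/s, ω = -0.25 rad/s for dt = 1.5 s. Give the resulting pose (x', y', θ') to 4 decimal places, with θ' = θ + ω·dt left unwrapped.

(4.6481, -4.6230, 0.1486)

θ' = 0.5236 + -0.25·1.5 = 0.1486
R = v/ω = -0.25/-0.25 = 1.0000
x' = 5 + 1.0000·(sin 0.1486 − sin 0.5236) = 4.6481
y' = -4.5 − 1.0000·(cos 0.1486 − cos 0.5236) = -4.6230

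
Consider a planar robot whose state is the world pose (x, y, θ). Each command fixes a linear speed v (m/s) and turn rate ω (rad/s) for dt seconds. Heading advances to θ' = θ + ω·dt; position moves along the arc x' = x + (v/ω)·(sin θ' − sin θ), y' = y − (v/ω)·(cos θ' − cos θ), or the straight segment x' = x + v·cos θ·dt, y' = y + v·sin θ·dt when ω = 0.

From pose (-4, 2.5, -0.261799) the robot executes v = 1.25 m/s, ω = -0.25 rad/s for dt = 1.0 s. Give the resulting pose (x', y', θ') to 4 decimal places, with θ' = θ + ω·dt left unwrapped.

(-2.8454, 2.0297, -0.5118)

θ' = -0.2618 + -0.25·1.0 = -0.5118
R = v/ω = 1.25/-0.25 = -5.0000
x' = -4 + -5.0000·(sin -0.5118 − sin -0.2618) = -2.8454
y' = 2.5 − -5.0000·(cos -0.5118 − cos -0.2618) = 2.0297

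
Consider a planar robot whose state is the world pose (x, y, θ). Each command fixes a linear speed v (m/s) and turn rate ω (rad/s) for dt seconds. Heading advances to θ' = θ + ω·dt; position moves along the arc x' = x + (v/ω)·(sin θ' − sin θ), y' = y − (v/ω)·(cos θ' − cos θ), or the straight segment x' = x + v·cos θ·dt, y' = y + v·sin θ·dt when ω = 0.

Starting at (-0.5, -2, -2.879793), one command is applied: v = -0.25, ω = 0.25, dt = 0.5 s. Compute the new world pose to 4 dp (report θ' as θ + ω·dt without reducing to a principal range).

(-0.3816, -1.9602, -2.7548)

θ' = -2.8798 + 0.25·0.5 = -2.7548
R = v/ω = -0.25/0.25 = -1.0000
x' = -0.5 + -1.0000·(sin -2.7548 − sin -2.8798) = -0.3816
y' = -2 − -1.0000·(cos -2.7548 − cos -2.8798) = -1.9602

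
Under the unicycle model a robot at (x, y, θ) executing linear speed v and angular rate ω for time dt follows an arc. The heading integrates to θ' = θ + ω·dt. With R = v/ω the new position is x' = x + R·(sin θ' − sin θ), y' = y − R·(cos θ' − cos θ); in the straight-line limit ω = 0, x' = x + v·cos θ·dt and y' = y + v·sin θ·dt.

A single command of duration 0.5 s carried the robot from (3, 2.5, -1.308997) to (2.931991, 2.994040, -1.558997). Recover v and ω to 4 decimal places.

v = -1.0000, ω = -0.5000

Δθ = -1.558997 − -1.308997 = -0.250000
ω = Δθ/dt = -0.250000/0.5 = -0.5000
R = −Δy/(cos θ' − cos θ) = 2.0000
v = R·ω = 2.0000·-0.5000 = -1.0000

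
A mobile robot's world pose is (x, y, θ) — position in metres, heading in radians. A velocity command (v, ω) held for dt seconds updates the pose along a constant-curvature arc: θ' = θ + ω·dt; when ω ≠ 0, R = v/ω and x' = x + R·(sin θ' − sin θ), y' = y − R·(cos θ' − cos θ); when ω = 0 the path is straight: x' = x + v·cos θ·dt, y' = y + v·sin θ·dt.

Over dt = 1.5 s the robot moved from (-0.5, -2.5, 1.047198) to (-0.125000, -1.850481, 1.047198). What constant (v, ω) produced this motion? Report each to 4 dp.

v = 0.5000, ω = 0.0000

Δθ = 1.047198 − 1.047198 = 0.000000
ω = Δθ/dt = 0.000000/1.5 = 0.0000
ω = 0 → v = (Δx·cos θ + Δy·sin θ)/dt = 0.5000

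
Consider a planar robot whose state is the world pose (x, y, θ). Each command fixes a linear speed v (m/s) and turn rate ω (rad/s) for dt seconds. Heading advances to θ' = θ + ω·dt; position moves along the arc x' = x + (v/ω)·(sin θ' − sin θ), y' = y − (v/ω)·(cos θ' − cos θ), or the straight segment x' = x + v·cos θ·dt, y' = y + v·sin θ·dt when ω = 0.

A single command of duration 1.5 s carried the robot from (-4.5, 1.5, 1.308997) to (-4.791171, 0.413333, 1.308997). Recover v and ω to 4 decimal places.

Δθ = 1.308997 − 1.308997 = 0.000000
ω = Δθ/dt = 0.000000/1.5 = 0.0000
ω = 0 → v = (Δx·cos θ + Δy·sin θ)/dt = -0.7500

v = -0.7500, ω = 0.0000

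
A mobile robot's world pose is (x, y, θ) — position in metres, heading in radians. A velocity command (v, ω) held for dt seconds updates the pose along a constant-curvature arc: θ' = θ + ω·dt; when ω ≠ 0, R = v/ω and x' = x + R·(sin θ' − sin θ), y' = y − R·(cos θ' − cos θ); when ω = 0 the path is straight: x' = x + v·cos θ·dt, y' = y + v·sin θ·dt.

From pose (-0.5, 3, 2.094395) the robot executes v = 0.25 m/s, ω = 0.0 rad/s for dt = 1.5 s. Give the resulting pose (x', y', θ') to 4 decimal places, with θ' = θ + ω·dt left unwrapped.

(-0.6875, 3.3248, 2.0944)

θ' = 2.0944 + 0.0·1.5 = 2.0944
ω = 0 → straight: x' = -0.5 + 0.25·cos(2.0944)·1.5 = -0.6875
y' = 3 + 0.25·sin(2.0944)·1.5 = 3.3248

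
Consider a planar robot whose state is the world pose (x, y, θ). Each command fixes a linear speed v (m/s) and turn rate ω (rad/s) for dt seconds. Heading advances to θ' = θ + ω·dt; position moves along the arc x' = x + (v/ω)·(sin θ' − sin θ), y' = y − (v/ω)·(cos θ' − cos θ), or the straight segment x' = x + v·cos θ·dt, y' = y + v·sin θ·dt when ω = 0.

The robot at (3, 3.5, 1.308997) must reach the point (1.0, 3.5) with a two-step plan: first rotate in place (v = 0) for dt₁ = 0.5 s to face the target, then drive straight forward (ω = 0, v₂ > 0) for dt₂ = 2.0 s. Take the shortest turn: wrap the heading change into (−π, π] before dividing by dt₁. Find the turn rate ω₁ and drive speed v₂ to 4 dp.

ω₁ = 3.6652, v₂ = 1.0000

heading to target = atan2(3.5−3.5, 1−3) = 3.1416
Δθ = wrap(3.1416 − 1.3090) = 1.8326; ω₁ = Δθ/dt₁ = 3.6652
distance = √((1−3)² + (3.5−3.5)²) = 2.0000; v₂ = distance/dt₂ = 1.0000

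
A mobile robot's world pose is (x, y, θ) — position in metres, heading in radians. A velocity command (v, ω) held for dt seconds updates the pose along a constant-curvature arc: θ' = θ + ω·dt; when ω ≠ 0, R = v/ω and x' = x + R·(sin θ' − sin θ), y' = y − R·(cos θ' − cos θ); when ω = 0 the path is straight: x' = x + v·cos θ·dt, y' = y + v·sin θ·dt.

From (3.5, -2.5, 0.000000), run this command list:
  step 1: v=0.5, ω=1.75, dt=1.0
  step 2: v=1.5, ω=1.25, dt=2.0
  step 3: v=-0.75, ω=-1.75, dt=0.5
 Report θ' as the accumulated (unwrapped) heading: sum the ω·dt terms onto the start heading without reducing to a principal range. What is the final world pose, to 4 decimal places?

(1.8108, -1.6162, 3.3750)

step 1: θ'=1.7500 (R=0.2857) → pose (3.7811, -2.1634, 1.7500)
step 2: θ'=4.2500 (R=1.2000) → pose (1.5264, -1.8419, 4.2500)
step 3: θ'=3.3750 (R=0.4286) → pose (1.8108, -1.6162, 3.3750)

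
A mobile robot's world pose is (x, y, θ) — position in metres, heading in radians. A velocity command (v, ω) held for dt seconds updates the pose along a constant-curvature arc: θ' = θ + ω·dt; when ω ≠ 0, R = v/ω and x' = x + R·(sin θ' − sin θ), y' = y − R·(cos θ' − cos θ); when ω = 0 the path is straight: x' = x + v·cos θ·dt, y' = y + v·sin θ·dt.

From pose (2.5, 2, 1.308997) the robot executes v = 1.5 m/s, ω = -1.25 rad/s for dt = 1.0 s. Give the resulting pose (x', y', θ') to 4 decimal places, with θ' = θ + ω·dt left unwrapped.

(3.5884, 2.8873, 0.0590)

θ' = 1.3090 + -1.25·1.0 = 0.0590
R = v/ω = 1.5/-1.25 = -1.2000
x' = 2.5 + -1.2000·(sin 0.0590 − sin 1.3090) = 3.5884
y' = 2 − -1.2000·(cos 0.0590 − cos 1.3090) = 2.8873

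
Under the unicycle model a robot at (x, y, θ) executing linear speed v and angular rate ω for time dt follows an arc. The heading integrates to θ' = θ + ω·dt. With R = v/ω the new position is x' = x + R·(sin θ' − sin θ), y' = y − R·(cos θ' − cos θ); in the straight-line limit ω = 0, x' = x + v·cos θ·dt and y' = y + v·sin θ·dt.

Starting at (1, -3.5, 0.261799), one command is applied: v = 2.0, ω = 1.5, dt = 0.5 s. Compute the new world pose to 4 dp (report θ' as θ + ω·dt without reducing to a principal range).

(1.7853, -2.9192, 1.0118)

θ' = 0.2618 + 1.5·0.5 = 1.0118
R = v/ω = 2.0/1.5 = 1.3333
x' = 1 + 1.3333·(sin 1.0118 − sin 0.2618) = 1.7853
y' = -3.5 − 1.3333·(cos 1.0118 − cos 0.2618) = -2.9192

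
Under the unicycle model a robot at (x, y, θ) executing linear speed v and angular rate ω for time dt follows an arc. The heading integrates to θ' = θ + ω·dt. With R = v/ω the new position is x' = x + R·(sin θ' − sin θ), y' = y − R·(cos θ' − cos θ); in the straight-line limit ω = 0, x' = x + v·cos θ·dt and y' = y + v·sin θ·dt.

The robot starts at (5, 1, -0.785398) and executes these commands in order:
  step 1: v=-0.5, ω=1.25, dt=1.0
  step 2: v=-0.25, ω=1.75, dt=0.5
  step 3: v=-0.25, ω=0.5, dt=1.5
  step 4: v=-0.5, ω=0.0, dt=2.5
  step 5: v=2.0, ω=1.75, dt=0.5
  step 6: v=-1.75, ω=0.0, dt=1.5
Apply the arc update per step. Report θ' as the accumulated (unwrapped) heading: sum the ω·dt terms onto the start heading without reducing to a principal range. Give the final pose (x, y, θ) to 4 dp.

(6.9279, -0.3721, 2.9646)

step 1: θ'=0.4646 (R=-0.4000) → pose (4.5379, 1.0748, 0.4646)
step 2: θ'=1.3396 (R=-0.1429) → pose (4.4629, 0.9798, 1.3396)
step 3: θ'=2.0896 (R=-0.5000) → pose (4.5154, 0.6173, 2.0896)
step 4: θ'=2.0896 (straight) → pose (5.1352, -0.4682, 2.0896)
step 5: θ'=2.9646 (R=1.1429) → pose (4.3439, 0.0901, 2.9646)
step 6: θ'=2.9646 (straight) → pose (6.9279, -0.3721, 2.9646)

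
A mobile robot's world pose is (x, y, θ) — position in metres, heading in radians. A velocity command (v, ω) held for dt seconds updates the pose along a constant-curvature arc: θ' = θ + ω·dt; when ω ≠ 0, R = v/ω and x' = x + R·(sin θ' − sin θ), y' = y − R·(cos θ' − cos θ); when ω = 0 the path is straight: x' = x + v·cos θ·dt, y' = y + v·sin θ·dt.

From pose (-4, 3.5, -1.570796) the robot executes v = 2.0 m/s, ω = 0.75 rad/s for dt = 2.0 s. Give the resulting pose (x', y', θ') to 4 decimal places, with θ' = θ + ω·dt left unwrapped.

θ' = -1.5708 + 0.75·2.0 = -0.0708
R = v/ω = 2.0/0.75 = 2.6667
x' = -4 + 2.6667·(sin -0.0708 − sin -1.5708) = -1.5220
y' = 3.5 − 2.6667·(cos -0.0708 − cos -1.5708) = 0.8400

(-1.5220, 0.8400, -0.0708)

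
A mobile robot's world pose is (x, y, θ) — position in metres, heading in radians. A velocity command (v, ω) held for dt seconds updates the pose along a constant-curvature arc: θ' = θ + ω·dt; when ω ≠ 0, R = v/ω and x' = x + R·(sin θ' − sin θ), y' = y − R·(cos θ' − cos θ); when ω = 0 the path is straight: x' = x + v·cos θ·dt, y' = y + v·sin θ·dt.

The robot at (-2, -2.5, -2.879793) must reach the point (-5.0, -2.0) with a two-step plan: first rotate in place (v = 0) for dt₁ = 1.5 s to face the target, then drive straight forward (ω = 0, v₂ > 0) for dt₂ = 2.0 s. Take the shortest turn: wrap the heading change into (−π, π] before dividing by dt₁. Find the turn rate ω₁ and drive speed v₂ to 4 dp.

heading to target = atan2(-2−-2.5, -5−-2) = 2.9764
Δθ = wrap(2.9764 − -2.8798) = -0.4269; ω₁ = Δθ/dt₁ = -0.2846
distance = √((-5−-2)² + (-2−-2.5)²) = 3.0414; v₂ = distance/dt₂ = 1.5207

ω₁ = -0.2846, v₂ = 1.5207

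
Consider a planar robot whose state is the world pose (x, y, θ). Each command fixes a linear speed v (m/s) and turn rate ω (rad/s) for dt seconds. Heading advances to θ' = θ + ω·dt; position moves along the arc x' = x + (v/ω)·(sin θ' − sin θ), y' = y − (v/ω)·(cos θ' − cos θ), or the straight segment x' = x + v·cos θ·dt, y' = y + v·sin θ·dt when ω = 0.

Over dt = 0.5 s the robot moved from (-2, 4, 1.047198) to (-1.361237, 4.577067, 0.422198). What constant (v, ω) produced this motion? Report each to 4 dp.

v = 1.7500, ω = -1.2500

Δθ = 0.422198 − 1.047198 = -0.625000
ω = Δθ/dt = -0.625000/0.5 = -1.2500
R = Δx/(sin θ' − sin θ) = -1.4000
v = R·ω = -1.4000·-1.2500 = 1.7500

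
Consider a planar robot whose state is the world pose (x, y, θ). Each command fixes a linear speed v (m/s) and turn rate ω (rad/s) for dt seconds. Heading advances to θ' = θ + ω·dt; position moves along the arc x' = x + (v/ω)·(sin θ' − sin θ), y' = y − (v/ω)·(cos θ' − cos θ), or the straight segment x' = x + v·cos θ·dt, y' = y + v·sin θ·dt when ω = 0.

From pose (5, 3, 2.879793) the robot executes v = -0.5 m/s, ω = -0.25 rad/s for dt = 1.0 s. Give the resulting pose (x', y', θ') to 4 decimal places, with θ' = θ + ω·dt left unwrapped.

(5.4619, 2.8119, 2.6298)

θ' = 2.8798 + -0.25·1.0 = 2.6298
R = v/ω = -0.5/-0.25 = 2.0000
x' = 5 + 2.0000·(sin 2.6298 − sin 2.8798) = 5.4619
y' = 3 − 2.0000·(cos 2.6298 − cos 2.8798) = 2.8119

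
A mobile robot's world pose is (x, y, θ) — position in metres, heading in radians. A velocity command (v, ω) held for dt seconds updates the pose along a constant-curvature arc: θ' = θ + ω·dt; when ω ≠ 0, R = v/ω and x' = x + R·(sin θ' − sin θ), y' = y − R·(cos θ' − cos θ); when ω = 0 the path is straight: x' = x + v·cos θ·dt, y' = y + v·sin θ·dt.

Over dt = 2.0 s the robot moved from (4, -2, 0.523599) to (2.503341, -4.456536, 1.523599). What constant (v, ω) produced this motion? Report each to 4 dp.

v = -1.5000, ω = 0.5000

Δθ = 1.523599 − 0.523599 = 1.000000
ω = Δθ/dt = 1.000000/2.0 = 0.5000
R = −Δy/(cos θ' − cos θ) = -3.0000
v = R·ω = -3.0000·0.5000 = -1.5000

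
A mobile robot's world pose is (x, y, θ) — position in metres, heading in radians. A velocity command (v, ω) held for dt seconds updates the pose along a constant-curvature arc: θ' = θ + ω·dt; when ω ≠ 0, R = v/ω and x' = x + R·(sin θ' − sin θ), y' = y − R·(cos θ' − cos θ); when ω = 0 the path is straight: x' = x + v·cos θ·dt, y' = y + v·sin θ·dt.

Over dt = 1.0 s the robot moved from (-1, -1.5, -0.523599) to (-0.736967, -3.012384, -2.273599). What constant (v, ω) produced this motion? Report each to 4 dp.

Δθ = -2.273599 − -0.523599 = -1.750000
ω = Δθ/dt = -1.750000/1.0 = -1.7500
R = −Δy/(cos θ' − cos θ) = -1.0000
v = R·ω = -1.0000·-1.7500 = 1.7500

v = 1.7500, ω = -1.7500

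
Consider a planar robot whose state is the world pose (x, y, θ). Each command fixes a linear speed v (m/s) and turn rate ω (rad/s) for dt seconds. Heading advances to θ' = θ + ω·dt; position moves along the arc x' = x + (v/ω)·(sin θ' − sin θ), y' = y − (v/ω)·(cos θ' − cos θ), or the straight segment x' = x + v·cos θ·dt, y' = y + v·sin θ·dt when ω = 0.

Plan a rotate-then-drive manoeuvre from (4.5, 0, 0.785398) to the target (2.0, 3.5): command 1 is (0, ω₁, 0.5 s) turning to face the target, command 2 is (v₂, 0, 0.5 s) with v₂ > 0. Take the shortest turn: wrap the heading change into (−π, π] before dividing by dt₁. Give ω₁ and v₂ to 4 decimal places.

ω₁ = 2.8113, v₂ = 8.6023

heading to target = atan2(3.5−0, 2−4.5) = 2.1910
Δθ = wrap(2.1910 − 0.7854) = 1.4056; ω₁ = Δθ/dt₁ = 2.8113
distance = √((2−4.5)² + (3.5−0)²) = 4.3012; v₂ = distance/dt₂ = 8.6023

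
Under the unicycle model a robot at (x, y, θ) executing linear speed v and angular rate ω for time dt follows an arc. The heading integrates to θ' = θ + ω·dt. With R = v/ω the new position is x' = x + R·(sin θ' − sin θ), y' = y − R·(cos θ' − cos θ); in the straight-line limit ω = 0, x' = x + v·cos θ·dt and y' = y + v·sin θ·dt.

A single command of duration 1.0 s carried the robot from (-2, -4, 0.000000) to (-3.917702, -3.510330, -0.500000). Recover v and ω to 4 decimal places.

v = -2.0000, ω = -0.5000

Δθ = -0.500000 − 0.000000 = -0.500000
ω = Δθ/dt = -0.500000/1.0 = -0.5000
R = Δx/(sin θ' − sin θ) = 4.0000
v = R·ω = 4.0000·-0.5000 = -2.0000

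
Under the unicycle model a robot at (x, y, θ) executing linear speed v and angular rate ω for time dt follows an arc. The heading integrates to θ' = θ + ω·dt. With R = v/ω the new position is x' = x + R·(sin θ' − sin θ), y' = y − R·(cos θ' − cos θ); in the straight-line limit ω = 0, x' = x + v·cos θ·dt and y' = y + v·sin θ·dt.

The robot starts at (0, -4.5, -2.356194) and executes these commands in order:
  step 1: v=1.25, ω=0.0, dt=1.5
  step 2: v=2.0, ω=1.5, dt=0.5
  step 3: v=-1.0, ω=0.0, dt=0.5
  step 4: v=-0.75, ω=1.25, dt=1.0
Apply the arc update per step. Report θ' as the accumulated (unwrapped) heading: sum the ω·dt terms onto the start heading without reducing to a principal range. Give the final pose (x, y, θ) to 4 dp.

(-2.0882, -5.6382, -0.3562)

step 1: θ'=-2.3562 (straight) → pose (-1.3258, -5.8258, -2.3562)
step 2: θ'=-1.6062 (R=1.3333) → pose (-1.7155, -6.7214, -1.6062)
step 3: θ'=-1.6062 (straight) → pose (-1.6978, -6.2218, -1.6062)
step 4: θ'=-0.3562 (R=-0.6000) → pose (-2.0882, -5.6382, -0.3562)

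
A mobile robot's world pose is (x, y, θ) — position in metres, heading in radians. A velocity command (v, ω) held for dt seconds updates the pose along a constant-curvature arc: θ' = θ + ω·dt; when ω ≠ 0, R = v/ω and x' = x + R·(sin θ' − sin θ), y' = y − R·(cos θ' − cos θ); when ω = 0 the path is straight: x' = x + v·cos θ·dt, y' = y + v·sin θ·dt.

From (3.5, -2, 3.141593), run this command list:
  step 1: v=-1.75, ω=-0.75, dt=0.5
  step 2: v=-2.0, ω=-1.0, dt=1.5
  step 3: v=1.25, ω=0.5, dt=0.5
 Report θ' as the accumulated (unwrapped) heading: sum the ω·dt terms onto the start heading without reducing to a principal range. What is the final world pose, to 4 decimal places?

step 1: θ'=2.7666 (R=2.3333) → pose (4.3546, -2.1621, 2.7666)
step 2: θ'=1.2666 (R=2.0000) → pose (5.5303, -4.6222, 1.2666)
step 3: θ'=1.5166 (R=2.5000) → pose (5.6414, -4.0088, 1.5166)

(5.6414, -4.0088, 1.5166)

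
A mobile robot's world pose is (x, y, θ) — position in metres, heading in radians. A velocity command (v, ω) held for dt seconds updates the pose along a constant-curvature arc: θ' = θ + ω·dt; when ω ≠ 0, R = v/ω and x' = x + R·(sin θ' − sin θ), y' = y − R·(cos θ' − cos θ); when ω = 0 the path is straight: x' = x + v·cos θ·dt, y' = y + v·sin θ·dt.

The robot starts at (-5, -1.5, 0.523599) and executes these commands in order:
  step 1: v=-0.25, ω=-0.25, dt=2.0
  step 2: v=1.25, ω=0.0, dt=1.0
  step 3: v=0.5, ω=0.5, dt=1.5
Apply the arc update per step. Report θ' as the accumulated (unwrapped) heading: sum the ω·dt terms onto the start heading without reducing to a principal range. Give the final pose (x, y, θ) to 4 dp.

(-3.5516, -1.3199, 0.7736)

step 1: θ'=0.0236 (R=1.0000) → pose (-5.4764, -1.6337, 0.0236)
step 2: θ'=0.0236 (straight) → pose (-4.2268, -1.6042, 0.0236)
step 3: θ'=0.7736 (R=1.0000) → pose (-3.5516, -1.3199, 0.7736)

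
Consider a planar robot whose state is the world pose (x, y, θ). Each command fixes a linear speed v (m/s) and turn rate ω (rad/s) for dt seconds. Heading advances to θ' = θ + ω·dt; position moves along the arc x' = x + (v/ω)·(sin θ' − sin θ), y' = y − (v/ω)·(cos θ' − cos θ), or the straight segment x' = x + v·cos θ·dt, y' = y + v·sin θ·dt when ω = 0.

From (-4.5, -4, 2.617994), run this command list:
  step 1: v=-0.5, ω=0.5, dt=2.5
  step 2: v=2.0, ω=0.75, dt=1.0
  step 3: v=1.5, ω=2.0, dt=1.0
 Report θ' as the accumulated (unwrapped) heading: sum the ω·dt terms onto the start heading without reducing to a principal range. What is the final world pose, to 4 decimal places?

(-3.2264, -6.4028, 6.6180)

step 1: θ'=3.8680 (R=-1.0000) → pose (-3.3358, -3.8815, 3.8680)
step 2: θ'=4.6180 (R=2.6667) → pose (-4.2195, -5.6237, 4.6180)
step 3: θ'=6.6180 (R=0.7500) → pose (-3.2264, -6.4028, 6.6180)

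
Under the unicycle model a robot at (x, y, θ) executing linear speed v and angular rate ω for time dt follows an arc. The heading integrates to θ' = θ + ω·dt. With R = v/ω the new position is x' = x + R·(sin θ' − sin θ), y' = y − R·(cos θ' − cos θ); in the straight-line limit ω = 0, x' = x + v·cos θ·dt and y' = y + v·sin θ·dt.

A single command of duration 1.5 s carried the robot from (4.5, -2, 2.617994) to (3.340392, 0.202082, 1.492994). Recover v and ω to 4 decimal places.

v = 1.7500, ω = -0.7500

Δθ = 1.492994 − 2.617994 = -1.125000
ω = Δθ/dt = -1.125000/1.5 = -0.7500
R = −Δy/(cos θ' − cos θ) = -2.3333
v = R·ω = -2.3333·-0.7500 = 1.7500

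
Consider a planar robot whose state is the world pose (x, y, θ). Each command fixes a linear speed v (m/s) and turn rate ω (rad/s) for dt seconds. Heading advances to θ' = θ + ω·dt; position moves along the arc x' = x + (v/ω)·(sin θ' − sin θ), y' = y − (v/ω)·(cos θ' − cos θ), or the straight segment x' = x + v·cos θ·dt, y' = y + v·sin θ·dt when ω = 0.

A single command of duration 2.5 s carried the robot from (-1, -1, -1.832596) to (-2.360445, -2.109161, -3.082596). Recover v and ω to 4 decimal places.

v = 0.7500, ω = -0.5000

Δθ = -3.082596 − -1.832596 = -1.250000
ω = Δθ/dt = -1.250000/2.5 = -0.5000
R = Δx/(sin θ' − sin θ) = -1.5000
v = R·ω = -1.5000·-0.5000 = 0.7500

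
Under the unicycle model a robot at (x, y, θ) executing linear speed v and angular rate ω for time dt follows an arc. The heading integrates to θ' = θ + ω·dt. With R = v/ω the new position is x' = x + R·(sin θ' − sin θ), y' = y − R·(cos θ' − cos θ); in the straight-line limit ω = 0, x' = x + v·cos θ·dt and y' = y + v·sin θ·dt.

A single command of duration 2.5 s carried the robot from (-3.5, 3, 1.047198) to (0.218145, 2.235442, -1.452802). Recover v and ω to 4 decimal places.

v = 2.0000, ω = -1.0000

Δθ = -1.452802 − 1.047198 = -2.500000
ω = Δθ/dt = -2.500000/2.5 = -1.0000
R = Δx/(sin θ' − sin θ) = -2.0000
v = R·ω = -2.0000·-1.0000 = 2.0000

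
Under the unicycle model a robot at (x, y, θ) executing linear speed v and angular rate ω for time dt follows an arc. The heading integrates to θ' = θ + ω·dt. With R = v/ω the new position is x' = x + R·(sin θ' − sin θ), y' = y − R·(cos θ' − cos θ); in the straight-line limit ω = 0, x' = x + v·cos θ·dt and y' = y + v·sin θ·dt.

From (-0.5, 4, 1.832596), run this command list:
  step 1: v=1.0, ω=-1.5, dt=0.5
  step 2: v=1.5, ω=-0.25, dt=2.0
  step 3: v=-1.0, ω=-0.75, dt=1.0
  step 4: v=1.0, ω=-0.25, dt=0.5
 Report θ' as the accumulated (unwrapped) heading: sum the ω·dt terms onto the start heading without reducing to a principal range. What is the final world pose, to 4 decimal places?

(1.0838, 6.3661, -0.2924)

step 1: θ'=1.0826 (R=-0.6667) → pose (-0.4448, 4.4852, 1.0826)
step 2: θ'=0.5826 (R=-6.0000) → pose (1.5531, 6.6812, 0.5826)
step 3: θ'=-0.1674 (R=1.3333) → pose (0.5973, 6.4799, -0.1674)
step 4: θ'=-0.2924 (R=-4.0000) → pose (1.0838, 6.3661, -0.2924)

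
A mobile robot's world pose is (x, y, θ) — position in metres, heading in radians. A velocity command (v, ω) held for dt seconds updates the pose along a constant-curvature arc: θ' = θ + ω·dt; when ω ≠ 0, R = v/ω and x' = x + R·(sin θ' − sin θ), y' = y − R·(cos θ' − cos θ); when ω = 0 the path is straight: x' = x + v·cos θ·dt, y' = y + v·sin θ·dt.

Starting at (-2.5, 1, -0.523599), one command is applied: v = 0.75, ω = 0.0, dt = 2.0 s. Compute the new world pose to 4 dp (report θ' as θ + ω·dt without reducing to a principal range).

(-1.2010, 0.2500, -0.5236)

θ' = -0.5236 + 0.0·2.0 = -0.5236
ω = 0 → straight: x' = -2.5 + 0.75·cos(-0.5236)·2.0 = -1.2010
y' = 1 + 0.75·sin(-0.5236)·2.0 = 0.2500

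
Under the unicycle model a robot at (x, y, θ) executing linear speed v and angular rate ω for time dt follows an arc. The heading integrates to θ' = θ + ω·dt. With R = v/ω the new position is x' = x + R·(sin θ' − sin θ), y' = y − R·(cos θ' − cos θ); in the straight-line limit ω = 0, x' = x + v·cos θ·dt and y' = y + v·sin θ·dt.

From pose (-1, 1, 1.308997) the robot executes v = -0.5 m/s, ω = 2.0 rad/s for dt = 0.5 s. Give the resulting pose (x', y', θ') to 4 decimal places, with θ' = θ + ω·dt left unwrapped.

(-0.9434, 0.7671, 2.3090)

θ' = 1.3090 + 2.0·0.5 = 2.3090
R = v/ω = -0.5/2.0 = -0.2500
x' = -1 + -0.2500·(sin 2.3090 − sin 1.3090) = -0.9434
y' = 1 − -0.2500·(cos 2.3090 − cos 1.3090) = 0.7671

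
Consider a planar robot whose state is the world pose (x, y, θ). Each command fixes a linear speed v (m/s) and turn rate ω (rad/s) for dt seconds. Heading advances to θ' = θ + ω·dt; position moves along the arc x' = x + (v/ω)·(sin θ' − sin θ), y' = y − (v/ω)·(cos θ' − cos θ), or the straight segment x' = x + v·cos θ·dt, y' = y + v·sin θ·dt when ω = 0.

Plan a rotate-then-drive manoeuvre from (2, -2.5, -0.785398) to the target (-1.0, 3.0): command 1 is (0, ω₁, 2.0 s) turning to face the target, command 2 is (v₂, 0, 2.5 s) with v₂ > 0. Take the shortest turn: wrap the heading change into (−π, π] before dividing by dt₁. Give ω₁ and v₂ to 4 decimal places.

ω₁ = 1.4278, v₂ = 2.5060

heading to target = atan2(3−-2.5, -1−2) = 2.0701
Δθ = wrap(2.0701 − -0.7854) = 2.8555; ω₁ = Δθ/dt₁ = 1.4278
distance = √((-1−2)² + (3−-2.5)²) = 6.2650; v₂ = distance/dt₂ = 2.5060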